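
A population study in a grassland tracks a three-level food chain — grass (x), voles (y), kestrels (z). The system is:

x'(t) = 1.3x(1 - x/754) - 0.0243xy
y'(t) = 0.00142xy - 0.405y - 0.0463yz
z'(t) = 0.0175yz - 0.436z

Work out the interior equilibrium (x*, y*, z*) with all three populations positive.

From dz/dt = 0: 0.0175y* = 0.436, so y* = 24.9.
From dx/dt = 0: 1.3(1 - x*/754) = 0.0243·24.9, giving x* = 754·(1 - 0.466) = 403.
From dy/dt = 0: 0.00142·403 - 0.405 = 0.0463z*, so z* = 0.167/0.0463 = 3.61.

x* ≈ 403, y* ≈ 24.9, z* ≈ 3.61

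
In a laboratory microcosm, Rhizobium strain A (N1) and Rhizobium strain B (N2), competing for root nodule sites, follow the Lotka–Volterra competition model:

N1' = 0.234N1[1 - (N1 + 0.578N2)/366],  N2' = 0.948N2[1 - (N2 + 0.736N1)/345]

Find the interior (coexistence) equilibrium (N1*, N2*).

N1* ≈ 290, N2* ≈ 132

Setting both brackets to zero gives the nullclines N1 + 0.578N2 = 366 and 0.736N1 + N2 = 345.
Substituting N2 = 345 - 0.736N1 into the first: N1(1 - 0.578·0.736) = 366 - 0.578·345.
So N1* = 167/0.575 = 290, and then N2* = 345 - 0.736·290 = 132.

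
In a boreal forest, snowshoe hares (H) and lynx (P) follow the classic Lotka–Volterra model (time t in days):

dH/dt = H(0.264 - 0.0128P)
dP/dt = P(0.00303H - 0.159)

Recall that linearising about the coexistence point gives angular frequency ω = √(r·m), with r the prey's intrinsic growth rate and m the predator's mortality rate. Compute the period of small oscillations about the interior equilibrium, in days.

Here r = 0.264 and m = 0.159, so r·m = 0.042.
ω = √0.042 = 0.205 per day, hence T = 2π/ω ≈ 30.7 days.

T ≈ 30.7 days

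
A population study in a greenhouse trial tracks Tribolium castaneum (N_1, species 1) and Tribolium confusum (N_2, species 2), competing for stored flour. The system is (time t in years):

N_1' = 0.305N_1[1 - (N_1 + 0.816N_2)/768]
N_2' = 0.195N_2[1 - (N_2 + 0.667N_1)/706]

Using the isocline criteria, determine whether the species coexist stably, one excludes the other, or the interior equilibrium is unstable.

stable coexistence

Compare the nullcline intercepts: K1/α12 = 768/0.816 = 941 > K2 = 706; K2/α21 = 706/0.667 = 1060 > K1 = 768.
Since both inequalities hold, each species can invade when rare, so the interior equilibrium is stable.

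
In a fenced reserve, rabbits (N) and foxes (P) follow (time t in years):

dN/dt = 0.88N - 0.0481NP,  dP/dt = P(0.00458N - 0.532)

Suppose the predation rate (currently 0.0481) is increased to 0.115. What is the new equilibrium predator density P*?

At the interior fixed point, setting dN/dt = 0 with N > 0 fixes P* = (prey growth rate)/(NP coefficient) — independent of the other coefficients.
With the change, P* = 0.88/0.115 = 7.65; it falls from 18.3.

P* ≈ 7.65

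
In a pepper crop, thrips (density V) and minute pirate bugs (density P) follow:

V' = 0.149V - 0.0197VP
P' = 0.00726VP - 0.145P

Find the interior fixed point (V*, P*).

V* ≈ 20, P* ≈ 7.56

Set dP/dt = 0 with P > 0: 0.00726V - 0.145 = 0, so V* = 0.145/0.00726 = 20.
Set dV/dt = 0 with V > 0: 0.149 - 0.0197P = 0, so P* = 0.149/0.0197 = 7.56.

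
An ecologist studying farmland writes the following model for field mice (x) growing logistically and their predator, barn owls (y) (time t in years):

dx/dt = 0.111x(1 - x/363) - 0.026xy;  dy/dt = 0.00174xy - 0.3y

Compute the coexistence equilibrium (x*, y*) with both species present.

x* ≈ 172, y* ≈ 2.24

From dy/dt = 0 with y > 0: 0.00174x* = 0.3, so x* = 172.
Substitute into dx/dt = 0: 0.111(1 - 172/363) = 0.026y*.
The bracket is 0.525, giving y* = 0.0583/0.026 = 2.24.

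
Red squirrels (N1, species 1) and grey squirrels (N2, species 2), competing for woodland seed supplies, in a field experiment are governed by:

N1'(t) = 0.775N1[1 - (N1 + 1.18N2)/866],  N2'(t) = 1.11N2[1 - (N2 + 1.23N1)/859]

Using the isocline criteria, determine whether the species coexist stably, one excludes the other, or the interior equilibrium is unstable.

unstable coexistence (outcome depends on initial conditions)

Compare the nullcline intercepts: K1/α12 = 866/1.18 = 734 < K2 = 859; K2/α21 = 859/1.23 = 698 < K1 = 866.
Since both are reversed, neither can invade when rare; the interior point is a saddle.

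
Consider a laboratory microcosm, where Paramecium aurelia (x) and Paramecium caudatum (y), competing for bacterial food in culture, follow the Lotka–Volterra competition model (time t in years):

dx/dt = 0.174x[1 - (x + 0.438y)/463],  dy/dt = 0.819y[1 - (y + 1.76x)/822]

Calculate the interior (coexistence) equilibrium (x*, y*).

x* ≈ 449, y* ≈ 31.1

Setting both brackets to zero gives the nullclines x + 0.438y = 463 and 1.76x + y = 822.
Substituting y = 822 - 1.76x into the first: x(1 - 0.438·1.76) = 463 - 0.438·822.
So x* = 103/0.229 = 449, and then y* = 822 - 1.76·449 = 31.1.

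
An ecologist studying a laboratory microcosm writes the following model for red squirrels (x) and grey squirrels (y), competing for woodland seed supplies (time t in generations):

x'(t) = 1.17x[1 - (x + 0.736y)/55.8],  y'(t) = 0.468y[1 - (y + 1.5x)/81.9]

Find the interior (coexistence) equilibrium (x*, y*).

Setting both brackets to zero gives the nullclines x + 0.736y = 55.8 and 1.5x + y = 81.9.
Substituting y = 81.9 - 1.5x into the first: x(1 - 0.736·1.5) = 55.8 - 0.736·81.9.
So x* = -4.48/-0.104 = 43.1, and then y* = 81.9 - 1.5·43.1 = 17.3.

x* ≈ 43.1, y* ≈ 17.3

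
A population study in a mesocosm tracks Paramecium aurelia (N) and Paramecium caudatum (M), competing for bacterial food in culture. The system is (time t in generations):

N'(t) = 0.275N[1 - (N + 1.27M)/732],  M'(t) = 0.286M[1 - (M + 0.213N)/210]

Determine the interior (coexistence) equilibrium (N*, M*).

Setting both brackets to zero gives the nullclines N + 1.27M = 732 and 0.213N + M = 210.
Substituting M = 210 - 0.213N into the first: N(1 - 1.27·0.213) = 732 - 1.27·210.
So N* = 465/0.729 = 638, and then M* = 210 - 0.213·638 = 74.1.

N* ≈ 638, M* ≈ 74.1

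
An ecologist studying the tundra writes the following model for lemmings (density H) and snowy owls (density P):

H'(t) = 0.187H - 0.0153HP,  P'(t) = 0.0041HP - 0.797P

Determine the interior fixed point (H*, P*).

H* ≈ 194, P* ≈ 12.2

Set dP/dt = 0 with P > 0: 0.0041H - 0.797 = 0, so H* = 0.797/0.0041 = 194.
Set dH/dt = 0 with H > 0: 0.187 - 0.0153P = 0, so P* = 0.187/0.0153 = 12.2.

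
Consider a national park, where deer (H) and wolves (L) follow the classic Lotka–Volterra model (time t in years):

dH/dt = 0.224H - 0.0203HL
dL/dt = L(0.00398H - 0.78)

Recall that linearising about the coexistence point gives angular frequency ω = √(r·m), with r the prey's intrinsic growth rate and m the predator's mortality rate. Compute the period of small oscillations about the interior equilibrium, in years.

Here r = 0.224 and m = 0.78, so r·m = 0.175.
ω = √0.175 = 0.418 per year, hence T = 2π/ω ≈ 15 years.

T ≈ 15 years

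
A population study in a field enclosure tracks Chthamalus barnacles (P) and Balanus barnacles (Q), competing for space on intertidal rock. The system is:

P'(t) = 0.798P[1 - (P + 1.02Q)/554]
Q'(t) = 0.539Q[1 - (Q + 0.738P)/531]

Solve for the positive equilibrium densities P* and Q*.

Setting both brackets to zero gives the nullclines P + 1.02Q = 554 and 0.738P + Q = 531.
Substituting Q = 531 - 0.738P into the first: P(1 - 1.02·0.738) = 554 - 1.02·531.
So P* = 12.4/0.247 = 50.1, and then Q* = 531 - 0.738·50.1 = 494.

P* ≈ 50.1, Q* ≈ 494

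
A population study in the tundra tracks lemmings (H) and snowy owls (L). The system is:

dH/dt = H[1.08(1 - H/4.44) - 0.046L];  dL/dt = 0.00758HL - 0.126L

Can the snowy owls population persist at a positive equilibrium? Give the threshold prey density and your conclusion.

Threshold H = 16.6; K < 16.6, so no, the predator goes extinct.

The predator equation gives dL/dt > 0 only when H > 0.126/0.00758 = 16.6.
Without the predator, H → K = 4.44. Since 4.44 < 16.6, the predator cannot invade.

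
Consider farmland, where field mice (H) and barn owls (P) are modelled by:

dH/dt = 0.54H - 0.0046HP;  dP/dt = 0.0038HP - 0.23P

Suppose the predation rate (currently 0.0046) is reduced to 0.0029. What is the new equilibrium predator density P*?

At the interior fixed point, setting dH/dt = 0 with H > 0 fixes P* = (prey growth rate)/(HP coefficient) — independent of the other coefficients.
With the change, P* = 0.54/0.0029 = 186; it rises from 117.

P* ≈ 186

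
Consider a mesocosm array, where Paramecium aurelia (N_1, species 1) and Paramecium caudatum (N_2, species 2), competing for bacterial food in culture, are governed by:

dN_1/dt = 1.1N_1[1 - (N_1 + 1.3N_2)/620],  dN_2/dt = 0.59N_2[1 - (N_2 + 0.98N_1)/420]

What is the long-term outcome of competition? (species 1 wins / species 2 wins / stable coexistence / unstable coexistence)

species 1 excludes species 2

Compare the nullcline intercepts: K1/α12 = 620/1.3 = 477 > K2 = 420; K2/α21 = 420/0.98 = 429 < K1 = 620.
Since the inequalities point opposite ways, species 1 can invade but species 2 cannot.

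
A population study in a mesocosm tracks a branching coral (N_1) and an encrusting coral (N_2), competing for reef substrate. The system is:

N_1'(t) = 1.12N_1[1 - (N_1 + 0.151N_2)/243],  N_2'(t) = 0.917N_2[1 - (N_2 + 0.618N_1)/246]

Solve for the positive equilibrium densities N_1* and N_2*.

N_1* ≈ 227, N_2* ≈ 106

Setting both brackets to zero gives the nullclines N_1 + 0.151N_2 = 243 and 0.618N_1 + N_2 = 246.
Substituting N_2 = 246 - 0.618N_1 into the first: N_1(1 - 0.151·0.618) = 243 - 0.151·246.
So N_1* = 206/0.907 = 227, and then N_2* = 246 - 0.618·227 = 106.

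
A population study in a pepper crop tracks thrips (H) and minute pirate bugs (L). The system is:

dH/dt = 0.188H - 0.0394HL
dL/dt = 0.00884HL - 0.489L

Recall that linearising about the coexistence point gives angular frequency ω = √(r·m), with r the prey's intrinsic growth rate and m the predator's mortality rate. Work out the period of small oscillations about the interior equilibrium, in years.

T ≈ 20.7 years

Here r = 0.188 and m = 0.489, so r·m = 0.0919.
ω = √0.0919 = 0.303 per year, hence T = 2π/ω ≈ 20.7 years.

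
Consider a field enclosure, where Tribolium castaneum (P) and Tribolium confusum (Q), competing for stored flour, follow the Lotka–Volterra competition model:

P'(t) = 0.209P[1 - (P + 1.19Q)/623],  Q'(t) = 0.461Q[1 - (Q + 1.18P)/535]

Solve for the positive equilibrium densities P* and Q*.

P* ≈ 33.8, Q* ≈ 495

Setting both brackets to zero gives the nullclines P + 1.19Q = 623 and 1.18P + Q = 535.
Substituting Q = 535 - 1.18P into the first: P(1 - 1.19·1.18) = 623 - 1.19·535.
So P* = -13.6/-0.404 = 33.8, and then Q* = 535 - 1.18·33.8 = 495.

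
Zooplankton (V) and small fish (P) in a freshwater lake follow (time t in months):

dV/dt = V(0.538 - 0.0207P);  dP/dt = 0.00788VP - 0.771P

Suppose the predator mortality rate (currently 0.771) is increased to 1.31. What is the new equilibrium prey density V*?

V* ≈ 166

At the interior fixed point, setting dP/dt = 0 with P > 0 fixes V* = (predator death rate)/(VP coefficient) — independent of the other coefficients.
With the change, V* = 1.31/0.00788 = 166; it rises from 97.8.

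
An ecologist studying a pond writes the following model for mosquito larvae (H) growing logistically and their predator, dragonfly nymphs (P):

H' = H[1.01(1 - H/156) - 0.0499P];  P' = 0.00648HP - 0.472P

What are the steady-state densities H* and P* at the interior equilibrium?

From dP/dt = 0 with P > 0: 0.00648H* = 0.472, so H* = 72.8.
Substitute into dH/dt = 0: 1.01(1 - 72.8/156) = 0.0499P*.
The bracket is 0.533, giving P* = 0.538/0.0499 = 10.8.

H* ≈ 72.8, P* ≈ 10.8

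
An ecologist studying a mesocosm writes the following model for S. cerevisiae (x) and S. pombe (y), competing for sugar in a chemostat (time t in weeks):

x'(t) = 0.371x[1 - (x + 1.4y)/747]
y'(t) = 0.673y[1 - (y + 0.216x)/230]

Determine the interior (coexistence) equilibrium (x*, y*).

x* ≈ 609, y* ≈ 98.4

Setting both brackets to zero gives the nullclines x + 1.4y = 747 and 0.216x + y = 230.
Substituting y = 230 - 0.216x into the first: x(1 - 1.4·0.216) = 747 - 1.4·230.
So x* = 425/0.698 = 609, and then y* = 230 - 0.216·609 = 98.4.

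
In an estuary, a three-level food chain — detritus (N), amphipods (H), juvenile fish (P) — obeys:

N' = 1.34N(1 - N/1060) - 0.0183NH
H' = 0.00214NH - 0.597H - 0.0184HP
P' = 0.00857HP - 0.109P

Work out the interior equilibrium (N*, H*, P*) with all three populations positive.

From dP/dt = 0: 0.00857H* = 0.109, so H* = 12.7.
From dN/dt = 0: 1.34(1 - N*/1060) = 0.0183·12.7, giving N* = 1060·(1 - 0.174) = 876.
From dH/dt = 0: 0.00214·876 - 0.597 = 0.0184P*, so P* = 1.28/0.0184 = 69.4.

N* ≈ 876, H* ≈ 12.7, P* ≈ 69.4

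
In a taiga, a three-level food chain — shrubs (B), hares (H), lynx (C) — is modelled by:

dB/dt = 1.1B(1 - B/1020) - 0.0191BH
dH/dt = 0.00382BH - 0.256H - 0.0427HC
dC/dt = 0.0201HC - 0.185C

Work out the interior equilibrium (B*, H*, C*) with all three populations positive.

From dC/dt = 0: 0.0201H* = 0.185, so H* = 9.2.
From dB/dt = 0: 1.1(1 - B*/1020) = 0.0191·9.2, giving B* = 1020·(1 - 0.16) = 857.
From dH/dt = 0: 0.00382·857 - 0.256 = 0.0427C*, so C* = 3.02/0.0427 = 70.7.

B* ≈ 857, H* ≈ 9.2, C* ≈ 70.7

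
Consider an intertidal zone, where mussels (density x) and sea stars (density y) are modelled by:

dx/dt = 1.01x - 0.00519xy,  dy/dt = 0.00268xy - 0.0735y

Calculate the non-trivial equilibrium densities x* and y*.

x* ≈ 27.4, y* ≈ 195

Set dy/dt = 0 with y > 0: 0.00268x - 0.0735 = 0, so x* = 0.0735/0.00268 = 27.4.
Set dx/dt = 0 with x > 0: 1.01 - 0.00519y = 0, so y* = 1.01/0.00519 = 195.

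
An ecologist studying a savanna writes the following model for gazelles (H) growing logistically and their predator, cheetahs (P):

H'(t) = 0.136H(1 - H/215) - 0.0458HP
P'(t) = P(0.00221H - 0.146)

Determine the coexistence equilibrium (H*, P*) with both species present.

H* ≈ 66.1, P* ≈ 2.06

From dP/dt = 0 with P > 0: 0.00221H* = 0.146, so H* = 66.1.
Substitute into dH/dt = 0: 0.136(1 - 66.1/215) = 0.0458P*.
The bracket is 0.693, giving P* = 0.0942/0.0458 = 2.06.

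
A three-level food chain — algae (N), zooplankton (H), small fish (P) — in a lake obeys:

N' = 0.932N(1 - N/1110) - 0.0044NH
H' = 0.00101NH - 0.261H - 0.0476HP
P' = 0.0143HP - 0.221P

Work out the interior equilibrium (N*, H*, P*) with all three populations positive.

N* ≈ 1030, H* ≈ 15.5, P* ≈ 16.4

From dP/dt = 0: 0.0143H* = 0.221, so H* = 15.5.
From dN/dt = 0: 0.932(1 - N*/1110) = 0.0044·15.5, giving N* = 1110·(1 - 0.073) = 1030.
From dH/dt = 0: 0.00101·1030 - 0.261 = 0.0476P*, so P* = 0.778/0.0476 = 16.4.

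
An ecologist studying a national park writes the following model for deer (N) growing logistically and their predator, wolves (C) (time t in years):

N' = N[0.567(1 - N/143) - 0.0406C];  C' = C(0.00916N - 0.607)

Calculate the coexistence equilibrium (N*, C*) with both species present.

From dC/dt = 0 with C > 0: 0.00916N* = 0.607, so N* = 66.3.
Substitute into dN/dt = 0: 0.567(1 - 66.3/143) = 0.0406C*.
The bracket is 0.537, giving C* = 0.304/0.0406 = 7.49.

N* ≈ 66.3, C* ≈ 7.49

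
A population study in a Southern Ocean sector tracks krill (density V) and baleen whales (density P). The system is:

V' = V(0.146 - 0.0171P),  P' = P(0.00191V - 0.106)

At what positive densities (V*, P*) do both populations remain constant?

V* ≈ 55.5, P* ≈ 8.54

Set dP/dt = 0 with P > 0: 0.00191V - 0.106 = 0, so V* = 0.106/0.00191 = 55.5.
Set dV/dt = 0 with V > 0: 0.146 - 0.0171P = 0, so P* = 0.146/0.0171 = 8.54.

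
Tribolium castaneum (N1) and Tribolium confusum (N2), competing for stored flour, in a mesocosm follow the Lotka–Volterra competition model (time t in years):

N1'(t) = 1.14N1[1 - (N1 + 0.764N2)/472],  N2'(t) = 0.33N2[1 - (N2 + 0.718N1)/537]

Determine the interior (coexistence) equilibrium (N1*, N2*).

Setting both brackets to zero gives the nullclines N1 + 0.764N2 = 472 and 0.718N1 + N2 = 537.
Substituting N2 = 537 - 0.718N1 into the first: N1(1 - 0.764·0.718) = 472 - 0.764·537.
So N1* = 61.7/0.451 = 137, and then N2* = 537 - 0.718·137 = 439.

N1* ≈ 137, N2* ≈ 439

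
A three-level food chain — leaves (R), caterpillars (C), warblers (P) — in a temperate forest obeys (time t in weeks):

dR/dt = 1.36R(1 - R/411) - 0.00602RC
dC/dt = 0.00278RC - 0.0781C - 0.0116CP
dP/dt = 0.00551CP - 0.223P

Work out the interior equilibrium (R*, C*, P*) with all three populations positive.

R* ≈ 337, C* ≈ 40.5, P* ≈ 74.1

From dP/dt = 0: 0.00551C* = 0.223, so C* = 40.5.
From dR/dt = 0: 1.36(1 - R*/411) = 0.00602·40.5, giving R* = 411·(1 - 0.179) = 337.
From dC/dt = 0: 0.00278·337 - 0.0781 = 0.0116P*, so P* = 0.86/0.0116 = 74.1.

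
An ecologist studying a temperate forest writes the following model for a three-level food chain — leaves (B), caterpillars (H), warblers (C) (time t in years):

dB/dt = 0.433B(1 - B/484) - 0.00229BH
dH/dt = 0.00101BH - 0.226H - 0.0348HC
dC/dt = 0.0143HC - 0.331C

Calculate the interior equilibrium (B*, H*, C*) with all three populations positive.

B* ≈ 425, H* ≈ 23.1, C* ≈ 5.83

From dC/dt = 0: 0.0143H* = 0.331, so H* = 23.1.
From dB/dt = 0: 0.433(1 - B*/484) = 0.00229·23.1, giving B* = 484·(1 - 0.122) = 425.
From dH/dt = 0: 0.00101·425 - 0.226 = 0.0348C*, so C* = 0.203/0.0348 = 5.83.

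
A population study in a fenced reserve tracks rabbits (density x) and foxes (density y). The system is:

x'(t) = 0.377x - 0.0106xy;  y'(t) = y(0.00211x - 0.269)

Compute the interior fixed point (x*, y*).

x* ≈ 127, y* ≈ 35.6

Set dy/dt = 0 with y > 0: 0.00211x - 0.269 = 0, so x* = 0.269/0.00211 = 127.
Set dx/dt = 0 with x > 0: 0.377 - 0.0106y = 0, so y* = 0.377/0.0106 = 35.6.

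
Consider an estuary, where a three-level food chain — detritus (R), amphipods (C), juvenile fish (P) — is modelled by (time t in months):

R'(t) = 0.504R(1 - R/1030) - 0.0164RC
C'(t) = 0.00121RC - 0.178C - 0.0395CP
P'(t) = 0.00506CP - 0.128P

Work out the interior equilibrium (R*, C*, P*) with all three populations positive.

R* ≈ 182, C* ≈ 25.3, P* ≈ 1.07

From dP/dt = 0: 0.00506C* = 0.128, so C* = 25.3.
From dR/dt = 0: 0.504(1 - R*/1030) = 0.0164·25.3, giving R* = 1030·(1 - 0.823) = 182.
From dC/dt = 0: 0.00121·182 - 0.178 = 0.0395P*, so P* = 0.0424/0.0395 = 1.07.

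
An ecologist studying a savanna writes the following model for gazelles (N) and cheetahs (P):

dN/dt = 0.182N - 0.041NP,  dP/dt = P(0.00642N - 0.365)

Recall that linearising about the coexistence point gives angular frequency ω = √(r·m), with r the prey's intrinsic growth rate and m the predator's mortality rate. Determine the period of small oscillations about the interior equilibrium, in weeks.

T ≈ 24.4 weeks

Here r = 0.182 and m = 0.365, so r·m = 0.0664.
ω = √0.0664 = 0.258 per week, hence T = 2π/ω ≈ 24.4 weeks.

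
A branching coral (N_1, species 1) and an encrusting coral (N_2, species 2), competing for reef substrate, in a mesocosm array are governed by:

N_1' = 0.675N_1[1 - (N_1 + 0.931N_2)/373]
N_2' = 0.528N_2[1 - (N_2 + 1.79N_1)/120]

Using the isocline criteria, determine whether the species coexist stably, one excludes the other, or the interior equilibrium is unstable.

Compare the nullcline intercepts: K1/α12 = 373/0.931 = 401 > K2 = 120; K2/α21 = 120/1.79 = 67 < K1 = 373.
Since the inequalities point opposite ways, species 1 can invade but species 2 cannot.

species 1 excludes species 2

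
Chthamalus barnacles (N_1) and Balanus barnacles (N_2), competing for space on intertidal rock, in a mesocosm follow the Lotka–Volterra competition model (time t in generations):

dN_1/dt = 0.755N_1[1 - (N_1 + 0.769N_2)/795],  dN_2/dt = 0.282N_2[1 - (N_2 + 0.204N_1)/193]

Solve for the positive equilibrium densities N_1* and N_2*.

Setting both brackets to zero gives the nullclines N_1 + 0.769N_2 = 795 and 0.204N_1 + N_2 = 193.
Substituting N_2 = 193 - 0.204N_1 into the first: N_1(1 - 0.769·0.204) = 795 - 0.769·193.
So N_1* = 647/0.843 = 767, and then N_2* = 193 - 0.204·767 = 36.6.

N_1* ≈ 767, N_2* ≈ 36.6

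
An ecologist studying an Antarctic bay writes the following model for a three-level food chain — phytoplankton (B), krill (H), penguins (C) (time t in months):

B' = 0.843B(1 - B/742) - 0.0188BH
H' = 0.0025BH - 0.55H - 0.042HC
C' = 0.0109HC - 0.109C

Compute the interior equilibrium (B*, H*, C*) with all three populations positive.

B* ≈ 577, H* ≈ 10, C* ≈ 21.2

From dC/dt = 0: 0.0109H* = 0.109, so H* = 10.
From dB/dt = 0: 0.843(1 - B*/742) = 0.0188·10, giving B* = 742·(1 - 0.223) = 577.
From dH/dt = 0: 0.0025·577 - 0.55 = 0.042C*, so C* = 0.891/0.042 = 21.2.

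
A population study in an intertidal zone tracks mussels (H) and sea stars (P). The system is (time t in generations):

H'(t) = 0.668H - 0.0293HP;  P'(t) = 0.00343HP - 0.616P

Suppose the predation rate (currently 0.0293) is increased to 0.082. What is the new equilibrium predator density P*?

P* ≈ 8.15

At the interior fixed point, setting dH/dt = 0 with H > 0 fixes P* = (prey growth rate)/(HP coefficient) — independent of the other coefficients.
With the change, P* = 0.668/0.082 = 8.15; it falls from 22.8.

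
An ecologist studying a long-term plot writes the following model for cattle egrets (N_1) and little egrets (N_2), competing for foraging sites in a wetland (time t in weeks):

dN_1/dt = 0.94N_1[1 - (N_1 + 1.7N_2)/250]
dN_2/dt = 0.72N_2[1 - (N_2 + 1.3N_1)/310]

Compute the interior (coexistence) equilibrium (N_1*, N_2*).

N_1* ≈ 229, N_2* ≈ 12.4

Setting both brackets to zero gives the nullclines N_1 + 1.7N_2 = 250 and 1.3N_1 + N_2 = 310.
Substituting N_2 = 310 - 1.3N_1 into the first: N_1(1 - 1.7·1.3) = 250 - 1.7·310.
So N_1* = -277/-1.21 = 229, and then N_2* = 310 - 1.3·229 = 12.4.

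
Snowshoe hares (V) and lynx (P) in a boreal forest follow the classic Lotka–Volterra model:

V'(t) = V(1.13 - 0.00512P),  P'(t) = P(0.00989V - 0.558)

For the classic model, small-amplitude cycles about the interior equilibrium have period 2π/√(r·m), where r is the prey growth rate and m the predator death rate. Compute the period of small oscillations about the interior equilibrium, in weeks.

T ≈ 7.91 weeks

Here r = 1.13 and m = 0.558, so r·m = 0.631.
ω = √0.631 = 0.794 per week, hence T = 2π/ω ≈ 7.91 weeks.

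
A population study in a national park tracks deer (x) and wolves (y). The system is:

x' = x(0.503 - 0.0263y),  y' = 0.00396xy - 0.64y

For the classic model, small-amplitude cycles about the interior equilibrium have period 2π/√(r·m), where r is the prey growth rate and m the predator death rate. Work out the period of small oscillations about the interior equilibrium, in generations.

T ≈ 11.1 generations

Here r = 0.503 and m = 0.64, so r·m = 0.322.
ω = √0.322 = 0.567 per generation, hence T = 2π/ω ≈ 11.1 generations.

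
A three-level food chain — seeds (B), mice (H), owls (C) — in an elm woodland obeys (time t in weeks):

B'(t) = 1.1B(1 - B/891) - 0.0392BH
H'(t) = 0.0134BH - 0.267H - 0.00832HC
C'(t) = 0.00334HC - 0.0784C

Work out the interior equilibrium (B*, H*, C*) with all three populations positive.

From dC/dt = 0: 0.00334H* = 0.0784, so H* = 23.5.
From dB/dt = 0: 1.1(1 - B*/891) = 0.0392·23.5, giving B* = 891·(1 - 0.836) = 146.
From dH/dt = 0: 0.0134·146 - 0.267 = 0.00832C*, so C* = 1.69/0.00832 = 203.

B* ≈ 146, H* ≈ 23.5, C* ≈ 203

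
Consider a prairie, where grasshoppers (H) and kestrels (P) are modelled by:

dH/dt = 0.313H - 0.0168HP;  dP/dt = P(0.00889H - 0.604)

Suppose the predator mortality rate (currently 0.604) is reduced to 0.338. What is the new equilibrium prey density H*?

H* ≈ 38

At the interior fixed point, setting dP/dt = 0 with P > 0 fixes H* = (predator death rate)/(HP coefficient) — independent of the other coefficients.
With the change, H* = 0.338/0.00889 = 38; it falls from 67.9.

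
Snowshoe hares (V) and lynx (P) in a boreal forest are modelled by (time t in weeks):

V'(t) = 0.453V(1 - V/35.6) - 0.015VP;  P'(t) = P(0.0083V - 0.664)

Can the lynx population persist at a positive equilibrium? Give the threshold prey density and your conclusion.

Threshold V = 80; K < 80, so no, the predator goes extinct.

The predator equation gives dP/dt > 0 only when V > 0.664/0.0083 = 80.
Without the predator, V → K = 35.6. Since 35.6 < 80, the predator cannot invade.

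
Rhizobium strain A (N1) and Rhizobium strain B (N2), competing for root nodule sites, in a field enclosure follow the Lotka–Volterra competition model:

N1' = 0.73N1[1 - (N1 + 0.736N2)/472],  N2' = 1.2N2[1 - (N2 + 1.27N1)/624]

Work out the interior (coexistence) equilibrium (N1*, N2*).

N1* ≈ 195, N2* ≈ 376

Setting both brackets to zero gives the nullclines N1 + 0.736N2 = 472 and 1.27N1 + N2 = 624.
Substituting N2 = 624 - 1.27N1 into the first: N1(1 - 0.736·1.27) = 472 - 0.736·624.
So N1* = 12.7/0.0653 = 195, and then N2* = 624 - 1.27·195 = 376.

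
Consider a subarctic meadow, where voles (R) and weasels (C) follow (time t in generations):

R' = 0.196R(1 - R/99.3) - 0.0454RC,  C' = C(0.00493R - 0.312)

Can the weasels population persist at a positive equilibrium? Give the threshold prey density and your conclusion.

The predator equation gives dC/dt > 0 only when R > 0.312/0.00493 = 63.3.
Without the predator, R → K = 99.3. Since 99.3 > 63.3, the predator can invade and persist.

Threshold R = 63.3; K > 63.3, so yes, the predator persists.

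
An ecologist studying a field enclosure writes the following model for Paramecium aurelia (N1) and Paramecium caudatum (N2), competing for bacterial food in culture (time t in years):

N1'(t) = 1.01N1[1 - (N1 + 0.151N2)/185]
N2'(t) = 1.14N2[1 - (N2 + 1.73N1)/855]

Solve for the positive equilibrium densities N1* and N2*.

N1* ≈ 75.7, N2* ≈ 724

Setting both brackets to zero gives the nullclines N1 + 0.151N2 = 185 and 1.73N1 + N2 = 855.
Substituting N2 = 855 - 1.73N1 into the first: N1(1 - 0.151·1.73) = 185 - 0.151·855.
So N1* = 55.9/0.739 = 75.7, and then N2* = 855 - 1.73·75.7 = 724.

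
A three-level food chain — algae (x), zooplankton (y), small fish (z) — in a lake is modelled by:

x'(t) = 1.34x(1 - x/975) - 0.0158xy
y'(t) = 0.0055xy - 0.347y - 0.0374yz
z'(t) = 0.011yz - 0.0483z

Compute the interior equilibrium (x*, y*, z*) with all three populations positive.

x* ≈ 925, y* ≈ 4.39, z* ≈ 127

From dz/dt = 0: 0.011y* = 0.0483, so y* = 4.39.
From dx/dt = 0: 1.34(1 - x*/975) = 0.0158·4.39, giving x* = 975·(1 - 0.0518) = 925.
From dy/dt = 0: 0.0055·925 - 0.347 = 0.0374z*, so z* = 4.74/0.0374 = 127.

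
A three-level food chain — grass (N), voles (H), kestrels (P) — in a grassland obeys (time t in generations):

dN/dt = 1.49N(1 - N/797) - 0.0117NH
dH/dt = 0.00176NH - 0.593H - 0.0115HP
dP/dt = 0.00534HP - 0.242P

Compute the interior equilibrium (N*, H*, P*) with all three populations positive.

From dP/dt = 0: 0.00534H* = 0.242, so H* = 45.3.
From dN/dt = 0: 1.49(1 - N*/797) = 0.0117·45.3, giving N* = 797·(1 - 0.356) = 513.
From dH/dt = 0: 0.00176·513 - 0.593 = 0.0115P*, so P* = 0.311/0.0115 = 27.

N* ≈ 513, H* ≈ 45.3, P* ≈ 27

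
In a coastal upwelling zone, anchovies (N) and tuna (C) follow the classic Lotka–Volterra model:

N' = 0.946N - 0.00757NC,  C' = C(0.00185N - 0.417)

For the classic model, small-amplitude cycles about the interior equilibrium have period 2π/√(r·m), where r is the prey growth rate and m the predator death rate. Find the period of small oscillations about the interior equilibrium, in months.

T ≈ 10 months

Here r = 0.946 and m = 0.417, so r·m = 0.394.
ω = √0.394 = 0.628 per month, hence T = 2π/ω ≈ 10 months.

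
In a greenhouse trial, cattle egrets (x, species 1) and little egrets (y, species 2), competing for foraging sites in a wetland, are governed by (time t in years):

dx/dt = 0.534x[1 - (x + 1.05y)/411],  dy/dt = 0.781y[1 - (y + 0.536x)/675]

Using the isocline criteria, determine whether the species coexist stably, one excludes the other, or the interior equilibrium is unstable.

Compare the nullcline intercepts: K1/α12 = 411/1.05 = 391 < K2 = 675; K2/α21 = 675/0.536 = 1260 > K1 = 411.
Since the inequalities point opposite ways, species 2 can invade but species 1 cannot.

species 2 excludes species 1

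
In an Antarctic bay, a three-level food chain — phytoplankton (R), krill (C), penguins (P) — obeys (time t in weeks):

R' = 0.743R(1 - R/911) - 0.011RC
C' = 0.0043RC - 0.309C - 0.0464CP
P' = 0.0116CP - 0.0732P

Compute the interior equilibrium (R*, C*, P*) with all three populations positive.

From dP/dt = 0: 0.0116C* = 0.0732, so C* = 6.31.
From dR/dt = 0: 0.743(1 - R*/911) = 0.011·6.31, giving R* = 911·(1 - 0.0934) = 826.
From dC/dt = 0: 0.0043·826 - 0.309 = 0.0464P*, so P* = 3.24/0.0464 = 69.9.

R* ≈ 826, C* ≈ 6.31, P* ≈ 69.9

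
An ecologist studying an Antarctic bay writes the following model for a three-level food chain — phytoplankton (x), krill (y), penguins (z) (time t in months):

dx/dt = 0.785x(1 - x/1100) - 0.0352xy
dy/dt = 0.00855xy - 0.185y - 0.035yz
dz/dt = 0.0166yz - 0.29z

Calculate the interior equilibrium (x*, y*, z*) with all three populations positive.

From dz/dt = 0: 0.0166y* = 0.29, so y* = 17.5.
From dx/dt = 0: 0.785(1 - x*/1100) = 0.0352·17.5, giving x* = 1100·(1 - 0.783) = 238.
From dy/dt = 0: 0.00855·238 - 0.185 = 0.035z*, so z* = 1.85/0.035 = 52.9.

x* ≈ 238, y* ≈ 17.5, z* ≈ 52.9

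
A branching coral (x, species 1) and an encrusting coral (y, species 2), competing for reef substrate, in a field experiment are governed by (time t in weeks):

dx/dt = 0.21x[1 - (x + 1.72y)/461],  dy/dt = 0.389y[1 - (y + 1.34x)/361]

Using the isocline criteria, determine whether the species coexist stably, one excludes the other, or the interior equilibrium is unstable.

Compare the nullcline intercepts: K1/α12 = 461/1.72 = 268 < K2 = 361; K2/α21 = 361/1.34 = 269 < K1 = 461.
Since both are reversed, neither can invade when rare; the interior point is a saddle.

unstable coexistence (outcome depends on initial conditions)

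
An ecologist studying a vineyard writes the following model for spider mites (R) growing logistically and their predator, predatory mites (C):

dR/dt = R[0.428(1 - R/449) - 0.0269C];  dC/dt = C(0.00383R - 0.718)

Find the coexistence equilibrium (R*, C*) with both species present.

From dC/dt = 0 with C > 0: 0.00383R* = 0.718, so R* = 187.
Substitute into dR/dt = 0: 0.428(1 - 187/449) = 0.0269C*.
The bracket is 0.582, giving C* = 0.249/0.0269 = 9.27.

R* ≈ 187, C* ≈ 9.27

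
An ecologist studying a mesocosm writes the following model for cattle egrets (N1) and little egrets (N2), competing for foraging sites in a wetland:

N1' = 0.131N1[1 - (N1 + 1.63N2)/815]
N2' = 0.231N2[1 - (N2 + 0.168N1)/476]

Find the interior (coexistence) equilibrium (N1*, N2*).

Setting both brackets to zero gives the nullclines N1 + 1.63N2 = 815 and 0.168N1 + N2 = 476.
Substituting N2 = 476 - 0.168N1 into the first: N1(1 - 1.63·0.168) = 815 - 1.63·476.
So N1* = 39.1/0.726 = 53.9, and then N2* = 476 - 0.168·53.9 = 467.

N1* ≈ 53.9, N2* ≈ 467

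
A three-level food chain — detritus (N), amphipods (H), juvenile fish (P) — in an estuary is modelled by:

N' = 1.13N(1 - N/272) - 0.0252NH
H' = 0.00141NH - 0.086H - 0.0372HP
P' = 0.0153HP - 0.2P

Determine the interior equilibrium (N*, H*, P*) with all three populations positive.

N* ≈ 193, H* ≈ 13.1, P* ≈ 4.99

From dP/dt = 0: 0.0153H* = 0.2, so H* = 13.1.
From dN/dt = 0: 1.13(1 - N*/272) = 0.0252·13.1, giving N* = 272·(1 - 0.292) = 193.
From dH/dt = 0: 0.00141·193 - 0.086 = 0.0372P*, so P* = 0.186/0.0372 = 4.99.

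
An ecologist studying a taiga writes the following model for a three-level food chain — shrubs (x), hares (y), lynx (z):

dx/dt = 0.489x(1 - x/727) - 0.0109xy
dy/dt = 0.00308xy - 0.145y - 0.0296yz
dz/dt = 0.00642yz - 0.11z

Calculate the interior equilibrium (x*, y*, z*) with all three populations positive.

x* ≈ 449, y* ≈ 17.1, z* ≈ 41.9

From dz/dt = 0: 0.00642y* = 0.11, so y* = 17.1.
From dx/dt = 0: 0.489(1 - x*/727) = 0.0109·17.1, giving x* = 727·(1 - 0.382) = 449.
From dy/dt = 0: 0.00308·449 - 0.145 = 0.0296z*, so z* = 1.24/0.0296 = 41.9.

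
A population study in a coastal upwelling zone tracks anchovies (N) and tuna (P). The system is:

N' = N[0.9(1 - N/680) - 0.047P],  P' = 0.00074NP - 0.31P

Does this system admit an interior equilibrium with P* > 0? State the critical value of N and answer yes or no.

Threshold N = 419; K > 419, so yes, the predator persists.

The predator equation gives dP/dt > 0 only when N > 0.31/0.00074 = 419.
Without the predator, N → K = 680. Since 680 > 419, the predator can invade and persist.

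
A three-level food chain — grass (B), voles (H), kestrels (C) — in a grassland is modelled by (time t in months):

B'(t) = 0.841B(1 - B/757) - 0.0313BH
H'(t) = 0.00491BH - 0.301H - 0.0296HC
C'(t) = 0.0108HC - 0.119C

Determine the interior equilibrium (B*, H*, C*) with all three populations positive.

From dC/dt = 0: 0.0108H* = 0.119, so H* = 11.
From dB/dt = 0: 0.841(1 - B*/757) = 0.0313·11, giving B* = 757·(1 - 0.41) = 447.
From dH/dt = 0: 0.00491·447 - 0.301 = 0.0296C*, so C* = 1.89/0.0296 = 63.9.

B* ≈ 447, H* ≈ 11, C* ≈ 63.9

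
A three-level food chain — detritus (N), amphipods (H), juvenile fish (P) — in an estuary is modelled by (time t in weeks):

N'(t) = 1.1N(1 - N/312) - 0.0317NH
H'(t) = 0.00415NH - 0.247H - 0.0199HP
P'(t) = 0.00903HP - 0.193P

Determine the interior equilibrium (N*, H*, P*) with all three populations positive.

From dP/dt = 0: 0.00903H* = 0.193, so H* = 21.4.
From dN/dt = 0: 1.1(1 - N*/312) = 0.0317·21.4, giving N* = 312·(1 - 0.616) = 120.
From dH/dt = 0: 0.00415·120 - 0.247 = 0.0199P*, so P* = 0.25/0.0199 = 12.6.

N* ≈ 120, H* ≈ 21.4, P* ≈ 12.6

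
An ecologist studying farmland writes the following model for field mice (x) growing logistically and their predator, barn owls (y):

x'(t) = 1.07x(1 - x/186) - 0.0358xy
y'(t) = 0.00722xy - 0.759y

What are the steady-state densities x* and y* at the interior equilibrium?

x* ≈ 105, y* ≈ 13

From dy/dt = 0 with y > 0: 0.00722x* = 0.759, so x* = 105.
Substitute into dx/dt = 0: 1.07(1 - 105/186) = 0.0358y*.
The bracket is 0.435, giving y* = 0.465/0.0358 = 13.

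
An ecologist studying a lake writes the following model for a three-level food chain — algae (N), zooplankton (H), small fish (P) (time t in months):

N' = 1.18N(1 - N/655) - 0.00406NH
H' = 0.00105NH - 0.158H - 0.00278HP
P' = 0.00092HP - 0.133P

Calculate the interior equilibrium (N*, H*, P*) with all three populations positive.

N* ≈ 329, H* ≈ 145, P* ≈ 67.5

From dP/dt = 0: 0.00092H* = 0.133, so H* = 145.
From dN/dt = 0: 1.18(1 - N*/655) = 0.00406·145, giving N* = 655·(1 - 0.497) = 329.
From dH/dt = 0: 0.00105·329 - 0.158 = 0.00278P*, so P* = 0.188/0.00278 = 67.5.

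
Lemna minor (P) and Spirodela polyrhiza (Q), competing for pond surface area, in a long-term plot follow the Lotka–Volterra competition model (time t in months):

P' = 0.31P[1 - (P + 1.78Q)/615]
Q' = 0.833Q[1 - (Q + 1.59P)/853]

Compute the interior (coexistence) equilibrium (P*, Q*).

P* ≈ 494, Q* ≈ 68.2

Setting both brackets to zero gives the nullclines P + 1.78Q = 615 and 1.59P + Q = 853.
Substituting Q = 853 - 1.59P into the first: P(1 - 1.78·1.59) = 615 - 1.78·853.
So P* = -903/-1.83 = 494, and then Q* = 853 - 1.59·494 = 68.2.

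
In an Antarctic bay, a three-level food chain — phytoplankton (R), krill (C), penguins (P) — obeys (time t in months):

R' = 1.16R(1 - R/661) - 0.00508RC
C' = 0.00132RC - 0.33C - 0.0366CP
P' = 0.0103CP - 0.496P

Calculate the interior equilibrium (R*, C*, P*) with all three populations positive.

From dP/dt = 0: 0.0103C* = 0.496, so C* = 48.2.
From dR/dt = 0: 1.16(1 - R*/661) = 0.00508·48.2, giving R* = 661·(1 - 0.211) = 522.
From dC/dt = 0: 0.00132·522 - 0.33 = 0.0366P*, so P* = 0.359/0.0366 = 9.8.

R* ≈ 522, C* ≈ 48.2, P* ≈ 9.8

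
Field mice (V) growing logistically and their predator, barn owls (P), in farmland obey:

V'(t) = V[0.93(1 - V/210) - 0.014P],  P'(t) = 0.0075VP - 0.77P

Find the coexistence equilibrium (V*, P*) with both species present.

From dP/dt = 0 with P > 0: 0.0075V* = 0.77, so V* = 103.
Substitute into dV/dt = 0: 0.93(1 - 103/210) = 0.014P*.
The bracket is 0.511, giving P* = 0.475/0.014 = 34.

V* ≈ 103, P* ≈ 34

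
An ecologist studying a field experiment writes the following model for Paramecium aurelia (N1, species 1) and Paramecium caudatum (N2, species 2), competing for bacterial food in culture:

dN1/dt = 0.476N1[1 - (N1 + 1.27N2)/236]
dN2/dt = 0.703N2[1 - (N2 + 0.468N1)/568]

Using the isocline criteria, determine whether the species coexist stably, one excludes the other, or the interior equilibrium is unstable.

species 2 excludes species 1

Compare the nullcline intercepts: K1/α12 = 236/1.27 = 186 < K2 = 568; K2/α21 = 568/0.468 = 1210 > K1 = 236.
Since the inequalities point opposite ways, species 2 can invade but species 1 cannot.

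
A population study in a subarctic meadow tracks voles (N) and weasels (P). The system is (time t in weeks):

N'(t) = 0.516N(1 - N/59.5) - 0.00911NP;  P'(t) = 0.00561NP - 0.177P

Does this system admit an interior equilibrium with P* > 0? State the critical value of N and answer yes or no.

Threshold N = 31.6; K > 31.6, so yes, the predator persists.

The predator equation gives dP/dt > 0 only when N > 0.177/0.00561 = 31.6.
Without the predator, N → K = 59.5. Since 59.5 > 31.6, the predator can invade and persist.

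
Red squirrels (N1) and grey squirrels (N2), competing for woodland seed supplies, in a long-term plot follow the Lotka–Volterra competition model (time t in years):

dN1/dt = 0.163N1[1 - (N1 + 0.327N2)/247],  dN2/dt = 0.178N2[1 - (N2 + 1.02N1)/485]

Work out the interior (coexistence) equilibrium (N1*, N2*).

Setting both brackets to zero gives the nullclines N1 + 0.327N2 = 247 and 1.02N1 + N2 = 485.
Substituting N2 = 485 - 1.02N1 into the first: N1(1 - 0.327·1.02) = 247 - 0.327·485.
So N1* = 88.4/0.666 = 133, and then N2* = 485 - 1.02·133 = 350.

N1* ≈ 133, N2* ≈ 350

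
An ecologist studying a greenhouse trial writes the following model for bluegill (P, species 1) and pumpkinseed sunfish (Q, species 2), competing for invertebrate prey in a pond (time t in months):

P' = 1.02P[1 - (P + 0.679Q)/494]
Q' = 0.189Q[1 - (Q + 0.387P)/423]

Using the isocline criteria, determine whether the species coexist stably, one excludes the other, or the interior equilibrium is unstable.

stable coexistence

Compare the nullcline intercepts: K1/α12 = 494/0.679 = 728 > K2 = 423; K2/α21 = 423/0.387 = 1090 > K1 = 494.
Since both inequalities hold, each species can invade when rare, so the interior equilibrium is stable.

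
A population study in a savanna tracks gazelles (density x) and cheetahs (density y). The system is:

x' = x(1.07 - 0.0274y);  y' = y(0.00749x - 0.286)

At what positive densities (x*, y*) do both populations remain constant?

Set dy/dt = 0 with y > 0: 0.00749x - 0.286 = 0, so x* = 0.286/0.00749 = 38.2.
Set dx/dt = 0 with x > 0: 1.07 - 0.0274y = 0, so y* = 1.07/0.0274 = 39.1.

x* ≈ 38.2, y* ≈ 39.1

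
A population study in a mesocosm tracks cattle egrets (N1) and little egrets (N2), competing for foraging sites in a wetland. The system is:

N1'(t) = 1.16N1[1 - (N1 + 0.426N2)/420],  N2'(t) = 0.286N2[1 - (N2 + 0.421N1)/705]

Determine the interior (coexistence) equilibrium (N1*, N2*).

Setting both brackets to zero gives the nullclines N1 + 0.426N2 = 420 and 0.421N1 + N2 = 705.
Substituting N2 = 705 - 0.421N1 into the first: N1(1 - 0.426·0.421) = 420 - 0.426·705.
So N1* = 120/0.821 = 146, and then N2* = 705 - 0.421·146 = 644.

N1* ≈ 146, N2* ≈ 644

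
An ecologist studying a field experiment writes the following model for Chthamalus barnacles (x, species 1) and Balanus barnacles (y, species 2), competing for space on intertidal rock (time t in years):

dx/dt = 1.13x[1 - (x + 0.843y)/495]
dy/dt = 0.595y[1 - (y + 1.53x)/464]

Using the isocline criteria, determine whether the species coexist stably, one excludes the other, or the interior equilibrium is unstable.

Compare the nullcline intercepts: K1/α12 = 495/0.843 = 587 > K2 = 464; K2/α21 = 464/1.53 = 303 < K1 = 495.
Since the inequalities point opposite ways, species 1 can invade but species 2 cannot.

species 1 excludes species 2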